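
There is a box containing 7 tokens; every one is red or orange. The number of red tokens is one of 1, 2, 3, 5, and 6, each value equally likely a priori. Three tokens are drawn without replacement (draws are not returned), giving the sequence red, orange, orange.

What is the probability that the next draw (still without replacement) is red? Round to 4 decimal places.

The likelihood of the observed sequence under each hypothesis: P(data | r = 1) = (1/7)(6/6)(5/5) = 1/7; P(data | r = 2) = (2/7)(5/6)(4/5) = 4/21; P(data | r = 3) = (3/7)(4/6)(3/5) = 6/35; P(data | r = 5) = (5/7)(2/6)(1/5) = 1/21; P(data | r = 6) = (6/7)(1/6)(0/5) = 0.
Weighting by the prior gives 1/5 · 1/7 = 1/35, 1/5 · 4/21 = 4/105, 1/5 · 6/35 = 6/175, 1/5 · 1/21 = 1/105, 1/5 · 0 = 0; summing to 58/525.
Normalising, the posterior is P(r = 1 | data) = 15/58, P(r = 2 | data) = 10/29, P(r = 3 | data) = 9/29, P(r = 5 | data) = 5/58, P(r = 6 | data) = 0.
So P(red next | data) = Σ P(red next | H) P(H | data) = (0)(15/58) + (1/4)(10/29) + (1/2)(9/29) + (1)(5/58) = 19/58.

0.3276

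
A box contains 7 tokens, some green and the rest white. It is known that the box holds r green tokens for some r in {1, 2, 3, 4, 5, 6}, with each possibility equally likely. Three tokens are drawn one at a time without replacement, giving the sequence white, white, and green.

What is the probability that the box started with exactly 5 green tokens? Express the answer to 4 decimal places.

0.0714

Under each hypothesis, the probability of the observed sequence is: P(data | r = 1) = (6/7)(5/6)(1/5) = 1/7; P(data | r = 2) = (5/7)(4/6)(2/5) = 4/21; P(data | r = 3) = (4/7)(3/6)(3/5) = 6/35; P(data | r = 4) = (3/7)(2/6)(4/5) = 4/35; P(data | r = 5) = (2/7)(1/6)(5/5) = 1/21; P(data | r = 6) = (1/7)(0/6) = 0.
Weighting by the prior gives 1/6 · 1/7 = 1/42, 1/6 · 4/21 = 2/63, 1/6 · 6/35 = 1/35, 1/6 · 4/35 = 2/105, 1/6 · 1/21 = 1/126, 1/6 · 0 = 0; with total 1/9.
So P(r = 5 | data) = (1/126) / (1/9) = 1/14.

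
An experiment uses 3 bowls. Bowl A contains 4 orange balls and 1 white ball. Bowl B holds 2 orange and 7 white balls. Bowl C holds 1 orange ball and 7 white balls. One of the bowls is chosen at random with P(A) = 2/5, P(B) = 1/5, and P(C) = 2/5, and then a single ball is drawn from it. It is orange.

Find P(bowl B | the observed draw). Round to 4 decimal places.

0.1072

Compute the likelihood of this draw for each case: P(data | bowl A) = (4/5) = 4/5; P(data | bowl B) = (2/9) = 2/9; P(data | bowl C) = (1/8) = 1/8.
Multiplying each by its prior: 2/5 · 4/5 = 8/25, 1/5 · 2/9 = 2/45, 2/5 · 1/8 = 1/20; with total 373/900.
Hence P(bowl B | data) = (2/45) / (373/900) = 40/373.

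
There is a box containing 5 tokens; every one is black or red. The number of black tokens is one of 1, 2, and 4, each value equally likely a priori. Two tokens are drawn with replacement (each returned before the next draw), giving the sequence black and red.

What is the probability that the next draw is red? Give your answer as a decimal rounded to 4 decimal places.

For each hypothesis, P(data | H) works out to: P(data | r = 1) = (1/5)(4/5) = 4/25; P(data | r = 2) = (2/5)(3/5) = 6/25; P(data | r = 4) = (4/5)(1/5) = 4/25.
The prior-weighted likelihoods are 1/3 · 4/25 = 4/75, 1/3 · 6/25 = 2/25, 1/3 · 4/25 = 4/75; summing to 14/75.
Normalising, the posterior is P(r = 1 | data) = 2/7, P(r = 2 | data) = 3/7, P(r = 4 | data) = 2/7.
Averaging over the posterior, P(red next | data) = (4/5)(2/7) + (3/5)(3/7) + (1/5)(2/7) = 19/35.

0.5429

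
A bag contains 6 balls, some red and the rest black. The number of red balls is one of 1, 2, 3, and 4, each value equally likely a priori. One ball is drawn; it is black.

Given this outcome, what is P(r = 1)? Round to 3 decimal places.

Under each hypothesis, the probability of this draw is: P(data | r = 1) = (5/6) = 5/6; P(data | r = 2) = (4/6) = 2/3; P(data | r = 3) = (3/6) = 1/2; P(data | r = 4) = (2/6) = 1/3.
Multiplying each by its prior: 1/4 · 5/6 = 5/24, 1/4 · 2/3 = 1/6, 1/4 · 1/2 = 1/8, 1/4 · 1/3 = 1/12; these sum to 7/12.
So P(r = 1 | data) = (5/24) / (7/12) = 5/14.

0.357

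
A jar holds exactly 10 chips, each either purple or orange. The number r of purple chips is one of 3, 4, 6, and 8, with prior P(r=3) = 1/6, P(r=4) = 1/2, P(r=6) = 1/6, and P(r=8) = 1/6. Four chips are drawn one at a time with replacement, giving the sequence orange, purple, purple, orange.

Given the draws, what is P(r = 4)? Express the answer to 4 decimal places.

For each hypothesis, P(data | H) works out to: P(data | r = 3) = (7/10)(3/10)(3/10)(7/10) = 0.0441; P(data | r = 4) = (6/10)(4/10)(4/10)(6/10) = 0.0576; P(data | r = 6) = (4/10)(6/10)(6/10)(4/10) = 0.0576; P(data | r = 8) = (2/10)(8/10)(8/10)(2/10) = 0.0256.
Multiplying each by its prior: 1/6 · 0.0441 = 0.00735, 1/2 · 0.0576 = 0.0288, 1/6 · 0.0576 = 0.0096, 1/6 · 0.0256 = 0.0042667; these sum to 0.050017.
Therefore the posterior P(r = 4 | data) = (0.0288) / (0.050017) = 0.57581.

0.5758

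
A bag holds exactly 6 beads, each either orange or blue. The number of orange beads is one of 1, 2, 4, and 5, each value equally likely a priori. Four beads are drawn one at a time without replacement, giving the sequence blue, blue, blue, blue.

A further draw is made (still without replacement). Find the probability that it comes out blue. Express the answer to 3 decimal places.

0.417

Under each hypothesis, the probability of the observed sequence is: P(data | r = 1) = (5/6)(4/5)(3/4)(2/3) = 1/3; P(data | r = 2) = (4/6)(3/5)(2/4)(1/3) = 1/15; P(data | r = 4) = (2/6)(1/5)(0/4) = 0; P(data | r = 5) = (1/6)(0/5) = 0.
Weighting by the prior gives 1/4 · 1/3 = 1/12, 1/4 · 1/15 = 1/60, 1/4 · 0 = 0, 1/4 · 0 = 0; with total 1/10.
Dividing through by the total gives posterior P(r = 1 | data) = 5/6, P(r = 2 | data) = 1/6, P(r = 4 | data) = 0, P(r = 5 | data) = 0.
Averaging over the posterior, P(blue next | data) = (1/2)(5/6) + (0)(1/6) = 5/12.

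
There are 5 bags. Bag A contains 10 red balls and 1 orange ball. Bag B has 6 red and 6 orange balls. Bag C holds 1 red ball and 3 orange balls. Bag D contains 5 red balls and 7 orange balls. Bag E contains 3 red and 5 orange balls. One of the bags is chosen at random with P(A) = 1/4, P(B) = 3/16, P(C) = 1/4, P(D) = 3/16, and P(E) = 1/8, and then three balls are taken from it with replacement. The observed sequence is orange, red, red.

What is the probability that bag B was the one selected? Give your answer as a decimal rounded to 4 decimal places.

The likelihood of the observed sequence under each hypothesis: P(data | bag A) = (1/11)(10/11)(10/11) = 0.075131; P(data | bag B) = (6/12)(6/12)(6/12) = 0.125; P(data | bag C) = (3/4)(1/4)(1/4) = 0.046875; P(data | bag D) = (7/12)(5/12)(5/12) = 0.10127; P(data | bag E) = (5/8)(3/8)(3/8) = 0.087891.
Weighting by the prior gives 1/4 · 0.075131 = 0.018783, 3/16 · 0.125 = 0.023438, 1/4 · 0.046875 = 0.011719, 3/16 · 0.10127 = 0.018989, 1/8 · 0.087891 = 0.010986; with total 0.083914.
So P(bag B | data) = (0.023438) / (0.083914) = 0.2793.

0.2793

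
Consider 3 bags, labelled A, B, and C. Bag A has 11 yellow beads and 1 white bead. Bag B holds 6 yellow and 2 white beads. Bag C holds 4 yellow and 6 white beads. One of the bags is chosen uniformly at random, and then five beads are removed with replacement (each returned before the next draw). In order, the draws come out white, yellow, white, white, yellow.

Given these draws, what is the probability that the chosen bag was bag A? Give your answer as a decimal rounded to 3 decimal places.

0.011

For each hypothesis, P(data | H) works out to: P(data | bag A) = (1/12)(11/12)(1/12)(1/12)(11/12) = 0.00048627; P(data | bag B) = (2/8)(6/8)(2/8)(2/8)(6/8) = 0.0087891; P(data | bag C) = (6/10)(4/10)(6/10)(6/10)(4/10) = 0.03456.
The prior-weighted likelihoods are 1/3 · 0.00048627 = 0.00016209, 1/3 · 0.0087891 = 0.0029297, 1/3 · 0.03456 = 0.01152; with total 0.014612.
Therefore the posterior P(bag A | data) = (0.00016209) / (0.014612) = 0.011093.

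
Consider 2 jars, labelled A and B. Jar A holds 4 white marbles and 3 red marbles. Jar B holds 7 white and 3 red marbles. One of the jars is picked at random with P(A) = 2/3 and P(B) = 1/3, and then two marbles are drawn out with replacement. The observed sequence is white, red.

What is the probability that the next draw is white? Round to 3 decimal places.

0.610

Compute the likelihood of the observed sequence for each case: P(data | jar A) = (4/7)(3/7) = 0.2449; P(data | jar B) = (7/10)(3/10) = 0.21.
The prior-weighted likelihoods are 2/3 · 0.2449 = 0.16327, 1/3 · 0.21 = 0.07; with total 0.23327.
Normalising, the posterior is P(jar A | data) = 0.69991, P(jar B | data) = 0.30009.
Averaging over the posterior, P(white next | data) = (4/7)(0.69991) + (7/10)(0.30009) = 0.61001.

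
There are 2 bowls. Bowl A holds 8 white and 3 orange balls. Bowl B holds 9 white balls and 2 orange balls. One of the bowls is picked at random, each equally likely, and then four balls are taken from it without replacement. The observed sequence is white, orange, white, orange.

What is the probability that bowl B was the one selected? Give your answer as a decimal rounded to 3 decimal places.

Under each hypothesis, the probability of the observed sequence is: P(data | bowl A) = (8/11)(3/10)(7/9)(2/8) = 7/165; P(data | bowl B) = (9/11)(2/10)(8/9)(1/8) = 1/55.
The prior-weighted likelihoods are 1/2 · 7/165 = 7/330, 1/2 · 1/55 = 1/110; these sum to 1/33.
Hence P(bowl B | data) = (1/110) / (1/33) = 3/10.

0.300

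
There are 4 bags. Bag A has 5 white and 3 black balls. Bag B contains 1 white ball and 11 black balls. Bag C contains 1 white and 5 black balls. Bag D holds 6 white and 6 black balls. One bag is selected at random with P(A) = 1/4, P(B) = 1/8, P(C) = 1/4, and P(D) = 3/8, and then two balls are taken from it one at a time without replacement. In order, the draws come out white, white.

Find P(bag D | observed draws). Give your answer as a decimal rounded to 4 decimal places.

Under each hypothesis, the probability of the observed sequence is: P(data | bag A) = (5/8)(4/7) = 0.35714; P(data | bag B) = (1/12)(0/11) = 0; P(data | bag C) = (1/6)(0/5) = 0; P(data | bag D) = (6/12)(5/11) = 0.22727.
Multiplying each by its prior: 1/4 · 0.35714 = 0.089286, 1/8 · 0 = 0, 1/4 · 0 = 0, 3/8 · 0.22727 = 0.085227; with total 0.17451.
By Bayes' rule, P(bag D | data) = (0.085227) / (0.17451) = 0.48837.

0.4884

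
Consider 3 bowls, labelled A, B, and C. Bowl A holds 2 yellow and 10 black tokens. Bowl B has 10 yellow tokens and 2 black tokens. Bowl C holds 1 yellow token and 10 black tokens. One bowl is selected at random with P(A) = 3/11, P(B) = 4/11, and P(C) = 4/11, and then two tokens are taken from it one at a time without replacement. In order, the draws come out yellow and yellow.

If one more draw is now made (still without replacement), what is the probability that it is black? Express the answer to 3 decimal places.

0.213

The likelihood of the observed sequence under each hypothesis: P(data | bowl A) = (2/12)(1/11) = 1/66; P(data | bowl B) = (10/12)(9/11) = 15/22; P(data | bowl C) = (1/11)(0/10) = 0.
The prior-weighted likelihoods are 3/11 · 1/66 = 1/242, 4/11 · 15/22 = 30/121, 4/11 · 0 = 0; with total 61/242.
Normalising, the posterior is P(bowl A | data) = 1/61, P(bowl B | data) = 60/61, P(bowl C | data) = 0.
The predictive probability is P(black next | data) = (1)(1/61) + (1/5)(60/61) = 13/61.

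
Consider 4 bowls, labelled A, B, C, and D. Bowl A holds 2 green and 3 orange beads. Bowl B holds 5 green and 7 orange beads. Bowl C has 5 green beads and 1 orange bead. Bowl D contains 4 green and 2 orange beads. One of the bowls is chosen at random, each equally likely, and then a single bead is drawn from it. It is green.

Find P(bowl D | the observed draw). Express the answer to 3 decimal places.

0.288

Compute the likelihood of this draw for each case: P(data | bowl A) = (2/5) = 2/5; P(data | bowl B) = (5/12) = 5/12; P(data | bowl C) = (5/6) = 5/6; P(data | bowl D) = (4/6) = 2/3.
Multiplying each by its prior: 1/4 · 2/5 = 1/10, 1/4 · 5/12 = 5/48, 1/4 · 5/6 = 5/24, 1/4 · 2/3 = 1/6; these sum to 139/240.
Hence P(bowl D | data) = (1/6) / (139/240) = 40/139.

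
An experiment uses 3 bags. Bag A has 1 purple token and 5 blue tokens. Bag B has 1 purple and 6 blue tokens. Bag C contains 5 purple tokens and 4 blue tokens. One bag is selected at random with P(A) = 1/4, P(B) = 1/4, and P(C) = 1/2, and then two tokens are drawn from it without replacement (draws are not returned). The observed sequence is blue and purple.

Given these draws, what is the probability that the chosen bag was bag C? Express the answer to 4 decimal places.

For each hypothesis, P(data | H) works out to: P(data | bag A) = (5/6)(1/5) = 1/6; P(data | bag B) = (6/7)(1/6) = 1/7; P(data | bag C) = (4/9)(5/8) = 5/18.
The prior-weighted likelihoods are 1/4 · 1/6 = 1/24, 1/4 · 1/7 = 1/28, 1/2 · 5/18 = 5/36; these sum to 109/504.
Therefore the posterior P(bag C | data) = (5/36) / (109/504) = 70/109.

0.6422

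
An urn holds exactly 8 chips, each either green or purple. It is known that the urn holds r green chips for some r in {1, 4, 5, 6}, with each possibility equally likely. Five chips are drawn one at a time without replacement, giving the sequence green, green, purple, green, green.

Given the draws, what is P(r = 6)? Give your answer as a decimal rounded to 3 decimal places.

0.612

Under each hypothesis, the probability of the observed sequence is: P(data | r = 1) = (1/8)(0/7) = 0; P(data | r = 4) = (4/8)(3/7)(4/6)(2/5)(1/4) = 1/70; P(data | r = 5) = (5/8)(4/7)(3/6)(3/5)(2/4) = 3/56; P(data | r = 6) = (6/8)(5/7)(2/6)(4/5)(3/4) = 3/28.
Multiplying each by its prior: 1/4 · 0 = 0, 1/4 · 1/70 = 1/280, 1/4 · 3/56 = 3/224, 1/4 · 3/28 = 3/112; summing to 7/160.
Therefore the posterior P(r = 6 | data) = (3/112) / (7/160) = 30/49.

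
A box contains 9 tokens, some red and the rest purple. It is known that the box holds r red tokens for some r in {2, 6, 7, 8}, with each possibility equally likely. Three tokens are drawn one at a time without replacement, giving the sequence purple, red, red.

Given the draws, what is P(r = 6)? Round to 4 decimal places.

0.3689

For each hypothesis, P(data | H) works out to: P(data | r = 2) = (7/9)(2/8)(1/7) = 1/36; P(data | r = 6) = (3/9)(6/8)(5/7) = 5/28; P(data | r = 7) = (2/9)(7/8)(6/7) = 1/6; P(data | r = 8) = (1/9)(8/8)(7/7) = 1/9.
Multiplying each by its prior: 1/4 · 1/36 = 1/144, 1/4 · 5/28 = 5/112, 1/4 · 1/6 = 1/24, 1/4 · 1/9 = 1/36; summing to 61/504.
Therefore the posterior P(r = 6 | data) = (5/112) / (61/504) = 45/122.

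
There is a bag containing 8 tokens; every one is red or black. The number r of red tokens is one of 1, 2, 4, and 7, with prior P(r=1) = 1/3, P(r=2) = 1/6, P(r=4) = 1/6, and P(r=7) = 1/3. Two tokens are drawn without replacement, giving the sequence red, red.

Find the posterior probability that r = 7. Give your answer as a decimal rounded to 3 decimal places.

The likelihood of the observed sequence under each hypothesis: P(data | r = 1) = (1/8)(0/7) = 0; P(data | r = 2) = (2/8)(1/7) = 1/28; P(data | r = 4) = (4/8)(3/7) = 3/14; P(data | r = 7) = (7/8)(6/7) = 3/4.
Multiplying each by its prior: 1/3 · 0 = 0, 1/6 · 1/28 = 1/168, 1/6 · 3/14 = 1/28, 1/3 · 3/4 = 1/4; these sum to 7/24.
By Bayes' rule, P(r = 7 | data) = (1/4) / (7/24) = 6/7.

0.857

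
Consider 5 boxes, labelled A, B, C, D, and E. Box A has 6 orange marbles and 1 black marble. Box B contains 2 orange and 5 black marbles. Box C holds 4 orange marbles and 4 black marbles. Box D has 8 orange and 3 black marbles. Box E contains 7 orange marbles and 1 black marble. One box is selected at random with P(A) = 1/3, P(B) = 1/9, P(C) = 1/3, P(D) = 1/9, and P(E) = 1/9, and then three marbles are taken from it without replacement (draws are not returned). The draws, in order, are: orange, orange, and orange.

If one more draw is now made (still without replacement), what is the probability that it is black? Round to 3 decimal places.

Under each hypothesis, the probability of the observed sequence is: P(data | box A) = (6/7)(5/6)(4/5) = 0.57143; P(data | box B) = (2/7)(1/6)(0/5) = 0; P(data | box C) = (4/8)(3/7)(2/6) = 0.071429; P(data | box D) = (8/11)(7/10)(6/9) = 0.33939; P(data | box E) = (7/8)(6/7)(5/6) = 0.625.
Weighting by the prior gives 1/3 · 0.57143 = 0.19048, 1/9 · 0 = 0, 1/3 · 0.071429 = 0.02381, 1/9 · 0.33939 = 0.03771, 1/9 · 0.625 = 0.069444; these sum to 0.32144.
Dividing through by the total gives posterior P(box A | data) = 0.59257, P(box B | data) = 0, P(box C | data) = 0.074071, P(box D | data) = 0.11732, P(box E | data) = 0.21604.
So P(black next | data) = Σ P(black next | H) P(H | data) = (1/4)(0.59257) + (4/5)(0.074071) + (3/8)(0.11732) + (1/5)(0.21604) = 0.2946.

0.295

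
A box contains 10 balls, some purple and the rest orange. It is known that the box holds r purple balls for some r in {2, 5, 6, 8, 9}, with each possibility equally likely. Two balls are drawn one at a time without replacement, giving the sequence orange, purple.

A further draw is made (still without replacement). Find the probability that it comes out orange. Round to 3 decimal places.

0.417

For each hypothesis, P(data | H) works out to: P(data | r = 2) = (8/10)(2/9) = 8/45; P(data | r = 5) = (5/10)(5/9) = 5/18; P(data | r = 6) = (4/10)(6/9) = 4/15; P(data | r = 8) = (2/10)(8/9) = 8/45; P(data | r = 9) = (1/10)(9/9) = 1/10.
Weighting by the prior gives 1/5 · 8/45 = 8/225, 1/5 · 5/18 = 1/18, 1/5 · 4/15 = 4/75, 1/5 · 8/45 = 8/225, 1/5 · 1/10 = 1/50; summing to 1/5.
Dividing through by the total gives posterior P(r = 2 | data) = 8/45, P(r = 5 | data) = 5/18, P(r = 6 | data) = 4/15, P(r = 8 | data) = 8/45, P(r = 9 | data) = 1/10.
The predictive probability is P(orange next | data) = (7/8)(8/45) + (1/2)(5/18) + (3/8)(4/15) + (1/8)(8/45) + (0)(1/10) = 5/12.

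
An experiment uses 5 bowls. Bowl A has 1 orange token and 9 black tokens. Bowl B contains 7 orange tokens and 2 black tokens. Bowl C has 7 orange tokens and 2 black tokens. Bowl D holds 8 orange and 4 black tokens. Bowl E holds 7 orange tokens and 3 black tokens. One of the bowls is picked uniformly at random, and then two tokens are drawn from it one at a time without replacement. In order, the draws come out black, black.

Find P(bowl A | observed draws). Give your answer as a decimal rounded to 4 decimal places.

The likelihood of the observed sequence under each hypothesis: P(data | bowl A) = (9/10)(8/9) = 0.8; P(data | bowl B) = (2/9)(1/8) = 0.027778; P(data | bowl C) = (2/9)(1/8) = 0.027778; P(data | bowl D) = (4/12)(3/11) = 0.090909; P(data | bowl E) = (3/10)(2/9) = 0.066667.
Weighting by the prior gives 1/5 · 0.8 = 0.16, 1/5 · 0.027778 = 0.0055556, 1/5 · 0.027778 = 0.0055556, 1/5 · 0.090909 = 0.018182, 1/5 · 0.066667 = 0.013333; with total 0.20263.
So P(bowl A | data) = (0.16) / (0.20263) = 0.78963.

0.7896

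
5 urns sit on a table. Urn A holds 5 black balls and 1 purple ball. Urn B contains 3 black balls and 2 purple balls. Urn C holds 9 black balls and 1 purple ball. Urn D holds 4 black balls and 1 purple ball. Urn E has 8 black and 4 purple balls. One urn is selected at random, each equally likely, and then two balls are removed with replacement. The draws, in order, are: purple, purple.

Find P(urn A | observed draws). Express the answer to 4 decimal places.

0.0796

Compute the likelihood of the observed sequence for each case: P(data | urn A) = (1/6)(1/6) = 0.027778; P(data | urn B) = (2/5)(2/5) = 0.16; P(data | urn C) = (1/10)(1/10) = 0.01; P(data | urn D) = (1/5)(1/5) = 0.04; P(data | urn E) = (4/12)(4/12) = 0.11111.
The prior-weighted likelihoods are 1/5 · 0.027778 = 0.0055556, 1/5 · 0.16 = 0.032, 1/5 · 0.01 = 0.002, 1/5 · 0.04 = 0.008, 1/5 · 0.11111 = 0.022222; with total 0.069778.
By Bayes' rule, P(urn A | data) = (0.0055556) / (0.069778) = 0.079618.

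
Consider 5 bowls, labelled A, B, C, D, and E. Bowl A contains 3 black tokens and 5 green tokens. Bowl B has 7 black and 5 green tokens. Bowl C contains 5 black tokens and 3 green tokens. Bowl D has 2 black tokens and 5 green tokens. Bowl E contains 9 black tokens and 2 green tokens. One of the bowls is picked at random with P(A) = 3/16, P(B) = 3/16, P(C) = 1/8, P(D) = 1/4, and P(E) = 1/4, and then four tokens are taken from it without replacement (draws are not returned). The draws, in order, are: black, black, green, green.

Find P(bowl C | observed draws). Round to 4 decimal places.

For each hypothesis, P(data | H) works out to: P(data | bowl A) = (3/8)(2/7)(5/6)(4/5) = 0.071429; P(data | bowl B) = (7/12)(6/11)(5/10)(4/9) = 0.070707; P(data | bowl C) = (5/8)(4/7)(3/6)(2/5) = 0.071429; P(data | bowl D) = (2/7)(1/6)(5/5)(4/4) = 0.047619; P(data | bowl E) = (9/11)(8/10)(2/9)(1/8) = 0.018182.
Weighting by the prior gives 3/16 · 0.071429 = 0.013393, 3/16 · 0.070707 = 0.013258, 1/8 · 0.071429 = 0.0089286, 1/4 · 0.047619 = 0.011905, 1/4 · 0.018182 = 0.0045455; with total 0.052029.
Hence P(bowl C | data) = (0.0089286) / (0.052029) = 0.17161.

0.1716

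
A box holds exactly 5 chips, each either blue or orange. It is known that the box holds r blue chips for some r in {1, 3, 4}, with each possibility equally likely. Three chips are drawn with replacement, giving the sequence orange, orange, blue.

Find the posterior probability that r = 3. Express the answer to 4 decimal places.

Under each hypothesis, the probability of the observed sequence is: P(data | r = 1) = (4/5)(4/5)(1/5) = 16/125; P(data | r = 3) = (2/5)(2/5)(3/5) = 12/125; P(data | r = 4) = (1/5)(1/5)(4/5) = 4/125.
The prior-weighted likelihoods are 1/3 · 16/125 = 16/375, 1/3 · 12/125 = 4/125, 1/3 · 4/125 = 4/375; summing to 32/375.
Hence P(r = 3 | data) = (4/125) / (32/375) = 3/8.

0.3750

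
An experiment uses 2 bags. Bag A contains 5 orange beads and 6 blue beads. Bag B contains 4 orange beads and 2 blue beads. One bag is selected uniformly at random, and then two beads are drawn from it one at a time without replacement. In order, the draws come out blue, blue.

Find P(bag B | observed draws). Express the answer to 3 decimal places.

The likelihood of the observed sequence under each hypothesis: P(data | bag A) = (6/11)(5/10) = 3/11; P(data | bag B) = (2/6)(1/5) = 1/15.
The prior-weighted likelihoods are 1/2 · 3/11 = 3/22, 1/2 · 1/15 = 1/30; with total 28/165.
So P(bag B | data) = (1/30) / (28/165) = 11/56.

0.196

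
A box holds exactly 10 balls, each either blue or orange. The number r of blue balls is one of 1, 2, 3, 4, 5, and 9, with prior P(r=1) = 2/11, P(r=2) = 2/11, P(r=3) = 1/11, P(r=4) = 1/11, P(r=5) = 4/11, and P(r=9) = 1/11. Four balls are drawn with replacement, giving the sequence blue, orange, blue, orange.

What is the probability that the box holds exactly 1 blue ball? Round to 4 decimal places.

For each hypothesis, P(data | H) works out to: P(data | r = 1) = (1/10)(9/10)(1/10)(9/10) = 0.0081; P(data | r = 2) = (2/10)(8/10)(2/10)(8/10) = 0.0256; P(data | r = 3) = (3/10)(7/10)(3/10)(7/10) = 0.0441; P(data | r = 4) = (4/10)(6/10)(4/10)(6/10) = 0.0576; P(data | r = 5) = (5/10)(5/10)(5/10)(5/10) = 0.0625; P(data | r = 9) = (9/10)(1/10)(9/10)(1/10) = 0.0081.
Weighting by the prior gives 2/11 · 0.0081 = 0.0014727, 2/11 · 0.0256 = 0.0046545, 1/11 · 0.0441 = 0.0040091, 1/11 · 0.0576 = 0.0052364, 4/11 · 0.0625 = 0.022727, 1/11 · 0.0081 = 0.00073636; summing to 0.038836.
So P(r = 1 | data) = (0.0014727) / (0.038836) = 0.037921.

0.0379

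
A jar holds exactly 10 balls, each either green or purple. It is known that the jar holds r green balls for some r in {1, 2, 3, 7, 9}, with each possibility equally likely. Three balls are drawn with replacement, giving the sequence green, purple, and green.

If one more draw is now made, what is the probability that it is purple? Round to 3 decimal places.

0.392

The likelihood of the observed sequence under each hypothesis: P(data | r = 1) = (1/10)(9/10)(1/10) = 0.009; P(data | r = 2) = (2/10)(8/10)(2/10) = 0.032; P(data | r = 3) = (3/10)(7/10)(3/10) = 0.063; P(data | r = 7) = (7/10)(3/10)(7/10) = 0.147; P(data | r = 9) = (9/10)(1/10)(9/10) = 0.081.
The prior-weighted likelihoods are 1/5 · 0.009 = 0.0018, 1/5 · 0.032 = 0.0064, 1/5 · 0.063 = 0.0126, 1/5 · 0.147 = 0.0294, 1/5 · 0.081 = 0.0162; with total 0.0664.
The posterior is then P(r = 1 | data) = 0.027108, P(r = 2 | data) = 0.096386, P(r = 3 | data) = 0.18976, P(r = 7 | data) = 0.44277, P(r = 9 | data) = 0.24398.
So P(purple next | data) = Σ P(purple next | H) P(H | data) = (9/10)(0.027108) + (4/5)(0.096386) + (7/10)(0.18976) + (3/10)(0.44277) + (1/10)(0.24398) = 0.39157.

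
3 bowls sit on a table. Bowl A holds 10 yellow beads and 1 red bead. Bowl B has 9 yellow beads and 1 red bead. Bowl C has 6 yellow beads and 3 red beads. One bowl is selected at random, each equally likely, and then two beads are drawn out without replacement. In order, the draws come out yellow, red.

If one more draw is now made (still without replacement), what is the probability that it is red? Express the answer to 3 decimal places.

0.162

The likelihood of the observed sequence under each hypothesis: P(data | bowl A) = (10/11)(1/10) = 1/11; P(data | bowl B) = (9/10)(1/9) = 1/10; P(data | bowl C) = (6/9)(3/8) = 1/4.
Weighting by the prior gives 1/3 · 1/11 = 1/33, 1/3 · 1/10 = 1/30, 1/3 · 1/4 = 1/12; with total 97/660.
Dividing through by the total gives posterior P(bowl A | data) = 20/97, P(bowl B | data) = 22/97, P(bowl C | data) = 55/97.
Averaging over the posterior, P(red next | data) = (0)(20/97) + (0)(22/97) + (2/7)(55/97) = 110/679.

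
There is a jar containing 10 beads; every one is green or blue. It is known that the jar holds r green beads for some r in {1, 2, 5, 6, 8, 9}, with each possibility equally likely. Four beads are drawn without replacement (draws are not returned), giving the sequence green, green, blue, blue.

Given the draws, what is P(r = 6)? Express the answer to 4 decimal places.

Under each hypothesis, the probability of the observed sequence is: P(data | r = 1) = (1/10)(0/9) = 0; P(data | r = 2) = (2/10)(1/9)(8/8)(7/7) = 0.022222; P(data | r = 5) = (5/10)(4/9)(5/8)(4/7) = 0.079365; P(data | r = 6) = (6/10)(5/9)(4/8)(3/7) = 0.071429; P(data | r = 8) = (8/10)(7/9)(2/8)(1/7) = 0.022222; P(data | r = 9) = (9/10)(8/9)(1/8)(0/7) = 0.
Weighting by the prior gives 1/6 · 0 = 0, 1/6 · 0.022222 = 0.0037037, 1/6 · 0.079365 = 0.013228, 1/6 · 0.071429 = 0.011905, 1/6 · 0.022222 = 0.0037037, 1/6 · 0 = 0; summing to 0.03254.
Therefore the posterior P(r = 6 | data) = (0.011905) / (0.03254) = 0.36585.

0.3659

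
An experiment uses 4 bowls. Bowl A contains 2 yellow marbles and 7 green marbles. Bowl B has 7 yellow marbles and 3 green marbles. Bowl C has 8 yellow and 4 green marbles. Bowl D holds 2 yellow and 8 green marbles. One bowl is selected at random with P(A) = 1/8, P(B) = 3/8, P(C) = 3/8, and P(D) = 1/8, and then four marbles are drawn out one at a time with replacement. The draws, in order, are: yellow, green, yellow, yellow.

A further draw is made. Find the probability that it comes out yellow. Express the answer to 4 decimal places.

Compute the likelihood of the observed sequence for each case: P(data | bowl A) = (2/9)(7/9)(2/9)(2/9) = 0.0085353; P(data | bowl B) = (7/10)(3/10)(7/10)(7/10) = 0.1029; P(data | bowl C) = (8/12)(4/12)(8/12)(8/12) = 0.098765; P(data | bowl D) = (2/10)(8/10)(2/10)(2/10) = 0.0064.
Weighting by the prior gives 1/8 · 0.0085353 = 0.0010669, 3/8 · 0.1029 = 0.038587, 3/8 · 0.098765 = 0.037037, 1/8 · 0.0064 = 0.0008; with total 0.077491.
Dividing through by the total gives posterior P(bowl A | data) = 0.013768, P(bowl B | data) = 0.49796, P(bowl C | data) = 0.47795, P(bowl D | data) = 0.010324.
The predictive probability is P(yellow next | data) = (2/9)(0.013768) + (7/10)(0.49796) + (2/3)(0.47795) + (1/5)(0.010324) = 0.67233.

0.6723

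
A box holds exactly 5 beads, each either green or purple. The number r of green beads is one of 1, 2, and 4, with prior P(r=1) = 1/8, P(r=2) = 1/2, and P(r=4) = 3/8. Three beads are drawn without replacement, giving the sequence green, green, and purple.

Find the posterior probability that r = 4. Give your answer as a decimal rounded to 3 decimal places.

0.600

For each hypothesis, P(data | H) works out to: P(data | r = 1) = (1/5)(0/4) = 0; P(data | r = 2) = (2/5)(1/4)(3/3) = 1/10; P(data | r = 4) = (4/5)(3/4)(1/3) = 1/5.
Weighting by the prior gives 1/8 · 0 = 0, 1/2 · 1/10 = 1/20, 3/8 · 1/5 = 3/40; with total 1/8.
Therefore the posterior P(r = 4 | data) = (3/40) / (1/8) = 3/5.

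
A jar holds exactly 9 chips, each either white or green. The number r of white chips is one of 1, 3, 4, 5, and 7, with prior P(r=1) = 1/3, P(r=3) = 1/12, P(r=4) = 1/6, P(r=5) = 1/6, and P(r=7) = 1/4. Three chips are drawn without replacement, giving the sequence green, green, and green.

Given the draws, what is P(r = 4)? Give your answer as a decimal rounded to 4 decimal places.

Compute the likelihood of the observed sequence for each case: P(data | r = 1) = (8/9)(7/8)(6/7) = 2/3; P(data | r = 3) = (6/9)(5/8)(4/7) = 5/21; P(data | r = 4) = (5/9)(4/8)(3/7) = 5/42; P(data | r = 5) = (4/9)(3/8)(2/7) = 1/21; P(data | r = 7) = (2/9)(1/8)(0/7) = 0.
Weighting by the prior gives 1/3 · 2/3 = 2/9, 1/12 · 5/21 = 5/252, 1/6 · 5/42 = 5/252, 1/6 · 1/21 = 1/126, 1/4 · 0 = 0; summing to 17/63.
Therefore the posterior P(r = 4 | data) = (5/252) / (17/63) = 5/68.

0.0735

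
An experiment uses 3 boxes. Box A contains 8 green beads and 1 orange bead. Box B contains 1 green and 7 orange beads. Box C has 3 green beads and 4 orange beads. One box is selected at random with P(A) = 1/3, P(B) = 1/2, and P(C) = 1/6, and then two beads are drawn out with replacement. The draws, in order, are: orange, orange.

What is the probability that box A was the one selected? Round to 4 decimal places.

0.0093

The likelihood of the observed sequence under each hypothesis: P(data | box A) = (1/9)(1/9) = 0.012346; P(data | box B) = (7/8)(7/8) = 0.76562; P(data | box C) = (4/7)(4/7) = 0.32653.
Multiplying each by its prior: 1/3 · 0.012346 = 0.0041152, 1/2 · 0.76562 = 0.38281, 1/6 · 0.32653 = 0.054422; with total 0.44135.
Therefore the posterior P(box A | data) = (0.0041152) / (0.44135) = 0.0093242.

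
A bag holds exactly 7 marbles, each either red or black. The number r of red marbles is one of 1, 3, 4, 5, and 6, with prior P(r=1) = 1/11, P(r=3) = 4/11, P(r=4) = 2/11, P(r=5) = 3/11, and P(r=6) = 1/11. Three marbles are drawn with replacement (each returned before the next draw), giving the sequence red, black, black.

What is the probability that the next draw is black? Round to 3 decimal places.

For each hypothesis, P(data | H) works out to: P(data | r = 1) = (1/7)(6/7)(6/7) = 0.10496; P(data | r = 3) = (3/7)(4/7)(4/7) = 0.13994; P(data | r = 4) = (4/7)(3/7)(3/7) = 0.10496; P(data | r = 5) = (5/7)(2/7)(2/7) = 0.058309; P(data | r = 6) = (6/7)(1/7)(1/7) = 0.017493.
Multiplying each by its prior: 1/11 · 0.10496 = 0.0095415, 4/11 · 0.13994 = 0.050888, 2/11 · 0.10496 = 0.019083, 3/11 · 0.058309 = 0.015902, 1/11 · 0.017493 = 0.0015902; summing to 0.097005.
Dividing through by the total gives posterior P(r = 1 | data) = 0.098361, P(r = 3 | data) = 0.52459, P(r = 4 | data) = 0.19672, P(r = 5 | data) = 0.16393, P(r = 6 | data) = 0.016393.
So P(black next | data) = Σ P(black next | H) P(H | data) = (6/7)(0.098361) + (4/7)(0.52459) + (3/7)(0.19672) + (2/7)(0.16393) + (1/7)(0.016393) = 0.51756.

0.518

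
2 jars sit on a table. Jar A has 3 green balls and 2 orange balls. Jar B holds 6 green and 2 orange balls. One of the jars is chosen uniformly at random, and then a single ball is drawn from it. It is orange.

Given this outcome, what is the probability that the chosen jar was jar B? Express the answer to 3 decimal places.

The likelihood of this draw under each hypothesis: P(data | jar A) = (2/5) = 2/5; P(data | jar B) = (2/8) = 1/4.
Multiplying each by its prior: 1/2 · 2/5 = 1/5, 1/2 · 1/4 = 1/8; summing to 13/40.
By Bayes' rule, P(jar B | data) = (1/8) / (13/40) = 5/13.

0.385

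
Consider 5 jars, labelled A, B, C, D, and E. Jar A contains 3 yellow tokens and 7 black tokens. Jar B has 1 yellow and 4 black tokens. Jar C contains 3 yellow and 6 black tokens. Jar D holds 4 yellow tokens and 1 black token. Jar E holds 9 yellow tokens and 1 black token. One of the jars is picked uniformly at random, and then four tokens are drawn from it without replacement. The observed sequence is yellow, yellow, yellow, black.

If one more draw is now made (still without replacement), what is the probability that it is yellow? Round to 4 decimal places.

Compute the likelihood of the observed sequence for each case: P(data | jar A) = (3/10)(2/9)(1/8)(7/7) = 0.0083333; P(data | jar B) = (1/5)(0/4) = 0; P(data | jar C) = (3/9)(2/8)(1/7)(6/6) = 0.011905; P(data | jar D) = (4/5)(3/4)(2/3)(1/2) = 0.2; P(data | jar E) = (9/10)(8/9)(7/8)(1/7) = 0.1.
The prior-weighted likelihoods are 1/5 · 0.0083333 = 0.0016667, 1/5 · 0 = 0, 1/5 · 0.011905 = 0.002381, 1/5 · 0.2 = 0.04, 1/5 · 0.1 = 0.02; summing to 0.064048.
The posterior is then P(jar A | data) = 0.026022, P(jar B | data) = 0, P(jar C | data) = 0.037175, P(jar D | data) = 0.62454, P(jar E | data) = 0.31227.
The predictive probability is P(yellow next | data) = (0)(0.026022) + (0)(0.037175) + (1)(0.62454) + (1)(0.31227) = 0.9368.

0.9368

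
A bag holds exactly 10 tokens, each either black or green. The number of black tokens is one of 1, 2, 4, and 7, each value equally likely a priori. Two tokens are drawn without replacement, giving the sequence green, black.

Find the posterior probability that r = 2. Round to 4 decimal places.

The likelihood of the observed sequence under each hypothesis: P(data | r = 1) = (9/10)(1/9) = 1/10; P(data | r = 2) = (8/10)(2/9) = 8/45; P(data | r = 4) = (6/10)(4/9) = 4/15; P(data | r = 7) = (3/10)(7/9) = 7/30.
Weighting by the prior gives 1/4 · 1/10 = 1/40, 1/4 · 8/45 = 2/45, 1/4 · 4/15 = 1/15, 1/4 · 7/30 = 7/120; these sum to 7/36.
So P(r = 2 | data) = (2/45) / (7/36) = 8/35.

0.2286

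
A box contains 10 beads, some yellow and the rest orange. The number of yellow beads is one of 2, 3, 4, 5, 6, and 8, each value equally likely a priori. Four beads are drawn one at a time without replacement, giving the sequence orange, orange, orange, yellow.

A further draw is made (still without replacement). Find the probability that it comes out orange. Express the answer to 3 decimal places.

0.604

Under each hypothesis, the probability of the observed sequence is: P(data | r = 2) = (8/10)(7/9)(6/8)(2/7) = 2/15; P(data | r = 3) = (7/10)(6/9)(5/8)(3/7) = 1/8; P(data | r = 4) = (6/10)(5/9)(4/8)(4/7) = 2/21; P(data | r = 5) = (5/10)(4/9)(3/8)(5/7) = 5/84; P(data | r = 6) = (4/10)(3/9)(2/8)(6/7) = 1/35; P(data | r = 8) = (2/10)(1/9)(0/8) = 0.
Weighting by the prior gives 1/6 · 2/15 = 1/45, 1/6 · 1/8 = 1/48, 1/6 · 2/21 = 1/63, 1/6 · 5/84 = 5/504, 1/6 · 1/35 = 1/210, 1/6 · 0 = 0; these sum to 53/720.
The posterior is then P(r = 2 | data) = 16/53, P(r = 3 | data) = 15/53, P(r = 4 | data) = 80/371, P(r = 5 | data) = 50/371, P(r = 6 | data) = 24/371, P(r = 8 | data) = 0.
So P(orange next | data) = Σ P(orange next | H) P(H | data) = (5/6)(16/53) + (2/3)(15/53) + (1/2)(80/371) + (1/3)(50/371) + (1/6)(24/371) = 32/53.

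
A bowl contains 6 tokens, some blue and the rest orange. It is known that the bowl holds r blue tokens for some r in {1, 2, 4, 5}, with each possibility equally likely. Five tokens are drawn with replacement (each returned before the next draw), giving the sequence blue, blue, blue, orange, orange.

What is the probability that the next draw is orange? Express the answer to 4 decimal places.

Under each hypothesis, the probability of the observed sequence is: P(data | r = 1) = (1/6)(1/6)(1/6)(5/6)(5/6) = 0.003215; P(data | r = 2) = (2/6)(2/6)(2/6)(4/6)(4/6) = 0.016461; P(data | r = 4) = (4/6)(4/6)(4/6)(2/6)(2/6) = 0.032922; P(data | r = 5) = (5/6)(5/6)(5/6)(1/6)(1/6) = 0.016075.
The prior-weighted likelihoods are 1/4 · 0.003215 = 0.00080376, 1/4 · 0.016461 = 0.0041152, 1/4 · 0.032922 = 0.0082305, 1/4 · 0.016075 = 0.0040188; these sum to 0.017168.
The posterior is then P(r = 1 | data) = 0.046816, P(r = 2 | data) = 0.2397, P(r = 4 | data) = 0.4794, P(r = 5 | data) = 0.23408.
The predictive probability is P(orange next | data) = (5/6)(0.046816) + (2/3)(0.2397) + (1/3)(0.4794) + (1/6)(0.23408) = 0.39763.

0.3976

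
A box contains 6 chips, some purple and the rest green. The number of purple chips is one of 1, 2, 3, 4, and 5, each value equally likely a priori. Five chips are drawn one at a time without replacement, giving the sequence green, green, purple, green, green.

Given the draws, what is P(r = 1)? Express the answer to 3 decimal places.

The likelihood of the observed sequence under each hypothesis: P(data | r = 1) = (5/6)(4/5)(1/4)(3/3)(2/2) = 1/6; P(data | r = 2) = (4/6)(3/5)(2/4)(2/3)(1/2) = 1/15; P(data | r = 3) = (3/6)(2/5)(3/4)(1/3)(0/2) = 0; P(data | r = 4) = (2/6)(1/5)(4/4)(0/3) = 0; P(data | r = 5) = (1/6)(0/5) = 0.
The prior-weighted likelihoods are 1/5 · 1/6 = 1/30, 1/5 · 1/15 = 1/75, 1/5 · 0 = 0, 1/5 · 0 = 0, 1/5 · 0 = 0; summing to 7/150.
So P(r = 1 | data) = (1/30) / (7/150) = 5/7.

0.714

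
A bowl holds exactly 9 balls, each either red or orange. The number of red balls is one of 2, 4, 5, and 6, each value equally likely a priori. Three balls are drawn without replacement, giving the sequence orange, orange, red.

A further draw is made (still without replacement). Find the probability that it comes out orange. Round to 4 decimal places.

0.5231

For each hypothesis, P(data | H) works out to: P(data | r = 2) = (7/9)(6/8)(2/7) = 1/6; P(data | r = 4) = (5/9)(4/8)(4/7) = 10/63; P(data | r = 5) = (4/9)(3/8)(5/7) = 5/42; P(data | r = 6) = (3/9)(2/8)(6/7) = 1/14.
Weighting by the prior gives 1/4 · 1/6 = 1/24, 1/4 · 10/63 = 5/126, 1/4 · 5/42 = 5/168, 1/4 · 1/14 = 1/56; with total 65/504.
Normalising, the posterior is P(r = 2 | data) = 21/65, P(r = 4 | data) = 4/13, P(r = 5 | data) = 3/13, P(r = 6 | data) = 9/65.
Averaging over the posterior, P(orange next | data) = (5/6)(21/65) + (1/2)(4/13) + (1/3)(3/13) + (1/6)(9/65) = 34/65.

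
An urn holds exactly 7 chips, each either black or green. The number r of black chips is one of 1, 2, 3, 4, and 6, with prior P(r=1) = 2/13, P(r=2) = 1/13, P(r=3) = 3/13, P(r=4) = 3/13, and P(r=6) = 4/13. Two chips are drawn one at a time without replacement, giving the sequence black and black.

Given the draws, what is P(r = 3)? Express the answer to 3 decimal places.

For each hypothesis, P(data | H) works out to: P(data | r = 1) = (1/7)(0/6) = 0; P(data | r = 2) = (2/7)(1/6) = 1/21; P(data | r = 3) = (3/7)(2/6) = 1/7; P(data | r = 4) = (4/7)(3/6) = 2/7; P(data | r = 6) = (6/7)(5/6) = 5/7.
The prior-weighted likelihoods are 2/13 · 0 = 0, 1/13 · 1/21 = 1/273, 3/13 · 1/7 = 3/91, 3/13 · 2/7 = 6/91, 4/13 · 5/7 = 20/91; summing to 88/273.
Hence P(r = 3 | data) = (3/91) / (88/273) = 9/88.

0.102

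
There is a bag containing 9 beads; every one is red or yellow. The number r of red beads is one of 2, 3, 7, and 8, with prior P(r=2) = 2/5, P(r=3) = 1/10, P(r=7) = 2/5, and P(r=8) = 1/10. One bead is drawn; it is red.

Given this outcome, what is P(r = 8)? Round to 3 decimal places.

For each hypothesis, P(data | H) works out to: P(data | r = 2) = (2/9) = 2/9; P(data | r = 3) = (3/9) = 1/3; P(data | r = 7) = (7/9) = 7/9; P(data | r = 8) = (8/9) = 8/9.
Multiplying each by its prior: 2/5 · 2/9 = 4/45, 1/10 · 1/3 = 1/30, 2/5 · 7/9 = 14/45, 1/10 · 8/9 = 4/45; these sum to 47/90.
Therefore the posterior P(r = 8 | data) = (4/45) / (47/90) = 8/47.

0.170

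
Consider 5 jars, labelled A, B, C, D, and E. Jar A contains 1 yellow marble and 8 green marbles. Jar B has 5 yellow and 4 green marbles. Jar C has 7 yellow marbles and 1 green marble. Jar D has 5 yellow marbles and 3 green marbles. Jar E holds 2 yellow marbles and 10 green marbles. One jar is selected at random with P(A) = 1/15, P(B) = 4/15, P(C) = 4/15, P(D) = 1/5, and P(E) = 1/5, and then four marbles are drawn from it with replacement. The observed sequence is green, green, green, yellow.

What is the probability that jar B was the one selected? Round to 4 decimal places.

The likelihood of the observed sequence under each hypothesis: P(data | jar A) = (8/9)(8/9)(8/9)(1/9) = 0.078037; P(data | jar B) = (4/9)(4/9)(4/9)(5/9) = 0.048773; P(data | jar C) = (1/8)(1/8)(1/8)(7/8) = 0.001709; P(data | jar D) = (3/8)(3/8)(3/8)(5/8) = 0.032959; P(data | jar E) = (10/12)(10/12)(10/12)(2/12) = 0.096451.
Weighting by the prior gives 1/15 · 0.078037 = 0.0052025, 4/15 · 0.048773 = 0.013006, 4/15 · 0.001709 = 0.00045573, 1/5 · 0.032959 = 0.0065918, 1/5 · 0.096451 = 0.01929; with total 0.044546.
So P(jar B | data) = (0.013006) / (0.044546) = 0.29197.

0.2920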